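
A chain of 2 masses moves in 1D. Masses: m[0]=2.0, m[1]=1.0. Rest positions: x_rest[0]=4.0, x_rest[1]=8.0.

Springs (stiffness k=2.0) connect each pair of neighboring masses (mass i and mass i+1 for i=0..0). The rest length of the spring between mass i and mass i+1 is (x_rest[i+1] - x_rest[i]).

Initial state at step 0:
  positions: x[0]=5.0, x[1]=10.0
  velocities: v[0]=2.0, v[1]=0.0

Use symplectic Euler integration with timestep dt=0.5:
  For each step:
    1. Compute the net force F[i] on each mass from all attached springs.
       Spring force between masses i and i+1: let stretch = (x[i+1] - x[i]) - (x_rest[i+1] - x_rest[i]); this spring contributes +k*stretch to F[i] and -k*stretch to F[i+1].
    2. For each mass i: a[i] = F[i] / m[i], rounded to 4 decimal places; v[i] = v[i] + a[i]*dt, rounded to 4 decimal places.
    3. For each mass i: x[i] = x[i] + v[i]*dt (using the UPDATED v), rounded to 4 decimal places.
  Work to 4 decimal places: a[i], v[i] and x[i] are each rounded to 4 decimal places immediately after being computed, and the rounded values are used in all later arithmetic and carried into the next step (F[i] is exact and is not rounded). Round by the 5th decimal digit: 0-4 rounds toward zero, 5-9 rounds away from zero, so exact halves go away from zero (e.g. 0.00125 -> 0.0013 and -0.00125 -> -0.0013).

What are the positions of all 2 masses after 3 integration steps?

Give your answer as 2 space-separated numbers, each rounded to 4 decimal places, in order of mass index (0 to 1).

Answer: 7.8907 10.2188

Derivation:
Step 0: x=[5.0000 10.0000] v=[2.0000 0.0000]
Step 1: x=[6.2500 9.5000] v=[2.5000 -1.0000]
Step 2: x=[7.3125 9.3750] v=[2.1250 -0.2500]
Step 3: x=[7.8907 10.2188] v=[1.1563 1.6875]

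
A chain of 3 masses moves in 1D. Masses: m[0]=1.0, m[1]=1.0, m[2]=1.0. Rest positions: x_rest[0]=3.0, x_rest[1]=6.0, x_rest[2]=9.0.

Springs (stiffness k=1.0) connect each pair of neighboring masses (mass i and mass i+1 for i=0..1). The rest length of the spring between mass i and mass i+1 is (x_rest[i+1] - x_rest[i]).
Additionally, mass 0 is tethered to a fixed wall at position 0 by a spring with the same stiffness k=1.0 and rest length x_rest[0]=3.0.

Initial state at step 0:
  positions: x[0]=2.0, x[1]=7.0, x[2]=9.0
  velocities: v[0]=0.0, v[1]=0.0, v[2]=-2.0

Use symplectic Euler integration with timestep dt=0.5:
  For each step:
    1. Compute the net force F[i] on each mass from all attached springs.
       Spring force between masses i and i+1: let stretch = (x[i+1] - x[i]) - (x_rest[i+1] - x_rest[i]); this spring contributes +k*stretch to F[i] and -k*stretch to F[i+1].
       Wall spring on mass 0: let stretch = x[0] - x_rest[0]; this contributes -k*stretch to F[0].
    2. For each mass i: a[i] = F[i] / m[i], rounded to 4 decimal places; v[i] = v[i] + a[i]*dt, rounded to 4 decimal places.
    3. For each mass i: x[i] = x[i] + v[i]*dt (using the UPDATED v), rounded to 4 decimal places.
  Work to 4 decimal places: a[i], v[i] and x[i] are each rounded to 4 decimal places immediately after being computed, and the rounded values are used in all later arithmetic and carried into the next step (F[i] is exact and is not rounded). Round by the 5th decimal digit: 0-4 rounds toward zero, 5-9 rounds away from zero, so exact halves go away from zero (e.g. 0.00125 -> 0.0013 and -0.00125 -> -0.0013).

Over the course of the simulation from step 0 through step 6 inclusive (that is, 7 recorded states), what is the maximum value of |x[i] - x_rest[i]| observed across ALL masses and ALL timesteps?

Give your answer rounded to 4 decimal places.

Step 0: x=[2.0000 7.0000 9.0000] v=[0.0000 0.0000 -2.0000]
Step 1: x=[2.7500 6.2500 8.2500] v=[1.5000 -1.5000 -1.5000]
Step 2: x=[3.6875 5.1250 7.7500] v=[1.8750 -2.2500 -1.0000]
Step 3: x=[4.0625 4.2969 7.3438] v=[0.7500 -1.6563 -0.8125]
Step 4: x=[3.4805 4.1719 6.9258] v=[-1.1641 -0.2501 -0.8360]
Step 5: x=[2.2012 4.5625 6.5693] v=[-2.5587 0.7812 -0.7130]
Step 6: x=[0.9619 4.8645 6.4611] v=[-2.4787 0.6040 -0.2164]
Max displacement = 2.5389

Answer: 2.5389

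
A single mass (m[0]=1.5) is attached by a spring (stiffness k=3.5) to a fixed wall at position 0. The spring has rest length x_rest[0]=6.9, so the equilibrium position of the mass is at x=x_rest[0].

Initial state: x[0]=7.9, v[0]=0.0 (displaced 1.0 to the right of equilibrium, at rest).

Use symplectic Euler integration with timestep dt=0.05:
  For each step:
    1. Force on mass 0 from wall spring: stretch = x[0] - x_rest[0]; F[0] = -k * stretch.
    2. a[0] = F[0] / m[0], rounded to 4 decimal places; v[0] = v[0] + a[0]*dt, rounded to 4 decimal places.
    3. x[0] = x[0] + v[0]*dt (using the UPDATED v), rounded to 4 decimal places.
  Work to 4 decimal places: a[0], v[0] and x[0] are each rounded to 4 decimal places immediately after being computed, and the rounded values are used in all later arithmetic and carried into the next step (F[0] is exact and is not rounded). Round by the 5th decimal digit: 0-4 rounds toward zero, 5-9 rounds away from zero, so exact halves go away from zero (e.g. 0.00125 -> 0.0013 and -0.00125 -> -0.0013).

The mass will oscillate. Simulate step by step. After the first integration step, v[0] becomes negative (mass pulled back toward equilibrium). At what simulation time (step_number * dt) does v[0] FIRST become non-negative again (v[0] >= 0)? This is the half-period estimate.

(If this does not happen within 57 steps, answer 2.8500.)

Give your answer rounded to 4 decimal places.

Answer: 2.1000

Derivation:
Step 0: x=[7.9000] v=[0.0000]
Step 1: x=[7.8942] v=[-0.1167]
Step 2: x=[7.8826] v=[-0.2327]
Step 3: x=[7.8652] v=[-0.3473]
Step 4: x=[7.8422] v=[-0.4599]
Step 5: x=[7.8137] v=[-0.5698]
Step 6: x=[7.7799] v=[-0.6764]
Step 7: x=[7.7409] v=[-0.7791]
Step 8: x=[7.6970] v=[-0.8772]
Step 9: x=[7.6485] v=[-0.9702]
Step 10: x=[7.5956] v=[-1.0575]
Step 11: x=[7.5387] v=[-1.1387]
Step 12: x=[7.4780] v=[-1.2132]
Step 13: x=[7.4140] v=[-1.2806]
Step 14: x=[7.3470] v=[-1.3406]
Step 15: x=[7.2774] v=[-1.3928]
Step 16: x=[7.2056] v=[-1.4368]
Step 17: x=[7.1320] v=[-1.4725]
Step 18: x=[7.0570] v=[-1.4996]
Step 19: x=[6.9811] v=[-1.5179]
Step 20: x=[6.9047] v=[-1.5274]
Step 21: x=[6.8283] v=[-1.5280]
Step 22: x=[6.7523] v=[-1.5196]
Step 23: x=[6.6772] v=[-1.5024]
Step 24: x=[6.6034] v=[-1.4764]
Step 25: x=[6.5313] v=[-1.4418]
Step 26: x=[6.4614] v=[-1.3988]
Step 27: x=[6.3940] v=[-1.3476]
Step 28: x=[6.3296] v=[-1.2886]
Step 29: x=[6.2685] v=[-1.2221]
Step 30: x=[6.2111] v=[-1.1484]
Step 31: x=[6.1577] v=[-1.0680]
Step 32: x=[6.1086] v=[-0.9814]
Step 33: x=[6.0641] v=[-0.8891]
Step 34: x=[6.0245] v=[-0.7916]
Step 35: x=[5.9900] v=[-0.6895]
Step 36: x=[5.9608] v=[-0.5833]
Step 37: x=[5.9371] v=[-0.4737]
Step 38: x=[5.9190] v=[-0.3614]
Step 39: x=[5.9067] v=[-0.2470]
Step 40: x=[5.9001] v=[-0.1311]
Step 41: x=[5.8994] v=[-0.0144]
Step 42: x=[5.9045] v=[0.1023]
First v>=0 after going negative at step 42, time=2.1000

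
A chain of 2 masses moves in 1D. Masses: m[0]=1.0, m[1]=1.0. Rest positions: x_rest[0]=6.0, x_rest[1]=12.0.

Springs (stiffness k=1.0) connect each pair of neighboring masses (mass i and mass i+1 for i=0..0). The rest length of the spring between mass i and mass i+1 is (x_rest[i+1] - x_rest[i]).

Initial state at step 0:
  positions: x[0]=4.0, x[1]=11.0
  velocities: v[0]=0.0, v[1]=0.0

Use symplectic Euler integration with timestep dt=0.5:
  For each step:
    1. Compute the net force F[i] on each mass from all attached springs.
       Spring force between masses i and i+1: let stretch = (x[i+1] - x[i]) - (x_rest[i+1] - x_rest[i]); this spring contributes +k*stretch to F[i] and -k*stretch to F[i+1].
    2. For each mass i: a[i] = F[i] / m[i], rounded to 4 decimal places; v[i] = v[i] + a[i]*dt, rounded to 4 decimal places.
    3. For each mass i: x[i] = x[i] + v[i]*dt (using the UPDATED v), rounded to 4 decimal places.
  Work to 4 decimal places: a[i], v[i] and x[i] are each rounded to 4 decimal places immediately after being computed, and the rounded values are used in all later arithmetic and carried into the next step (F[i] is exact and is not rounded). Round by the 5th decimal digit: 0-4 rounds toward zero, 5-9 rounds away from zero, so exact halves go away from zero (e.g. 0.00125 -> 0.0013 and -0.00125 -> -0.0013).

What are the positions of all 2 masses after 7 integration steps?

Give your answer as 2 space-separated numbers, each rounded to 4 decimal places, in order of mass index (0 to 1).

Answer: 4.1523 10.8478

Derivation:
Step 0: x=[4.0000 11.0000] v=[0.0000 0.0000]
Step 1: x=[4.2500 10.7500] v=[0.5000 -0.5000]
Step 2: x=[4.6250 10.3750] v=[0.7500 -0.7500]
Step 3: x=[4.9375 10.0625] v=[0.6250 -0.6250]
Step 4: x=[5.0313 9.9688] v=[0.1875 -0.1875]
Step 5: x=[4.8594 10.1407] v=[-0.3438 0.3438]
Step 6: x=[4.5078 10.4923] v=[-0.7032 0.7032]
Step 7: x=[4.1523 10.8478] v=[-0.7110 0.7110]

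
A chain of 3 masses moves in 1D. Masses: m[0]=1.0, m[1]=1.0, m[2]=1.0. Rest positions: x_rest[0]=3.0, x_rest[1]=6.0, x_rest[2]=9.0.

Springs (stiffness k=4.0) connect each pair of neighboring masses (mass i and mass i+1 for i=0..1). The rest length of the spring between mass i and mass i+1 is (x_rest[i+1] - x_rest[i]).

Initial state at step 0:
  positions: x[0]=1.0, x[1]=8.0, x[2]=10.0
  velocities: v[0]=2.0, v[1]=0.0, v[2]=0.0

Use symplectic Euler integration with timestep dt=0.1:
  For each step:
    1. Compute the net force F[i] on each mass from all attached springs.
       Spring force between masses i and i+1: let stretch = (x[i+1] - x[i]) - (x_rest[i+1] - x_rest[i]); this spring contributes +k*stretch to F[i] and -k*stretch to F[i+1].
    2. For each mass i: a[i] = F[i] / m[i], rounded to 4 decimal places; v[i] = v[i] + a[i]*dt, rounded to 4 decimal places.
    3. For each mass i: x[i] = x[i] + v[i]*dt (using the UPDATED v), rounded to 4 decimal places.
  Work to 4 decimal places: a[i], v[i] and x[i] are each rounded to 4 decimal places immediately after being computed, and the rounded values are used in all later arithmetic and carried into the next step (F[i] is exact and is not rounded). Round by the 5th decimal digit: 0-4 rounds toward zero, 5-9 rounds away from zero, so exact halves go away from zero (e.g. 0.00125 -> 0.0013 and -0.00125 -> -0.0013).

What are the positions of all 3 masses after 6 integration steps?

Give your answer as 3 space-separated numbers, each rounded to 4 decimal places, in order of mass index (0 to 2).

Step 0: x=[1.0000 8.0000 10.0000] v=[2.0000 0.0000 0.0000]
Step 1: x=[1.3600 7.8000 10.0400] v=[3.6000 -2.0000 0.4000]
Step 2: x=[1.8576 7.4320 10.1104] v=[4.9760 -3.6800 0.7040]
Step 3: x=[2.4582 6.9482 10.1937] v=[6.0058 -4.8384 0.8326]
Step 4: x=[3.1184 6.4146 10.2671] v=[6.6018 -5.3362 0.7344]
Step 5: x=[3.7904 5.9032 10.3064] v=[6.7203 -5.1137 0.3934]
Step 6: x=[4.4269 5.4835 10.2896] v=[6.3654 -4.1975 -0.1679]

Answer: 4.4269 5.4835 10.2896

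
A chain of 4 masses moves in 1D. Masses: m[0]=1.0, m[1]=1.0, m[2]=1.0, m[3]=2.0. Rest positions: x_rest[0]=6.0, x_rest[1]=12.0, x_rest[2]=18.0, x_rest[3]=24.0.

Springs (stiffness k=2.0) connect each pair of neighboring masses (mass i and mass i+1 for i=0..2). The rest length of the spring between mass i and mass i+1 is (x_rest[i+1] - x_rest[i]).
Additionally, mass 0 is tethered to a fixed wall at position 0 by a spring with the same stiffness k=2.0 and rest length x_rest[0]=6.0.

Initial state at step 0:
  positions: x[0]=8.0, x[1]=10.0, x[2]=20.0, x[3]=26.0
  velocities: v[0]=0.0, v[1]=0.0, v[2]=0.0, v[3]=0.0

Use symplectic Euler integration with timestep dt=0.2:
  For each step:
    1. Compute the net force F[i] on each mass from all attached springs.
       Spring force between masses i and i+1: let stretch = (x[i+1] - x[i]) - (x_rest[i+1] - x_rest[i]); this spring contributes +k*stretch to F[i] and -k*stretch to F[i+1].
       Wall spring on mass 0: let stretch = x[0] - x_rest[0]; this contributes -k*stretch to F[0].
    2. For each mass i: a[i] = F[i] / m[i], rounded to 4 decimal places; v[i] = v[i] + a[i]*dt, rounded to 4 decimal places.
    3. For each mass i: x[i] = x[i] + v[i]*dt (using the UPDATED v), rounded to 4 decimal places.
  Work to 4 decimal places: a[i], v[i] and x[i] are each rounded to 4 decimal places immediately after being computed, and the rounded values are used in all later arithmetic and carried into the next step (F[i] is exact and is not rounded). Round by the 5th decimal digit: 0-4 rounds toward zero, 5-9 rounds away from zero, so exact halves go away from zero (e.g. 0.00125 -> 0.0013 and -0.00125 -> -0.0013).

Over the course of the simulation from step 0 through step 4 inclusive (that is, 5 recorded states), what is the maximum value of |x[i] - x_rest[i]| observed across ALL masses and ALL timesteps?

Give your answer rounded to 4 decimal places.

Step 0: x=[8.0000 10.0000 20.0000 26.0000] v=[0.0000 0.0000 0.0000 0.0000]
Step 1: x=[7.5200 10.6400 19.6800 26.0000] v=[-2.4000 3.2000 -1.6000 0.0000]
Step 2: x=[6.6880 11.7536 19.1424 25.9872] v=[-4.1600 5.5680 -2.6880 -0.0640]
Step 3: x=[5.7262 13.0531 18.5613 25.9406] v=[-4.8090 6.4973 -2.9056 -0.2330]
Step 4: x=[4.8925 14.2071 18.1299 25.8388] v=[-4.1687 5.7698 -2.1572 -0.5089]
Max displacement = 2.2071

Answer: 2.2071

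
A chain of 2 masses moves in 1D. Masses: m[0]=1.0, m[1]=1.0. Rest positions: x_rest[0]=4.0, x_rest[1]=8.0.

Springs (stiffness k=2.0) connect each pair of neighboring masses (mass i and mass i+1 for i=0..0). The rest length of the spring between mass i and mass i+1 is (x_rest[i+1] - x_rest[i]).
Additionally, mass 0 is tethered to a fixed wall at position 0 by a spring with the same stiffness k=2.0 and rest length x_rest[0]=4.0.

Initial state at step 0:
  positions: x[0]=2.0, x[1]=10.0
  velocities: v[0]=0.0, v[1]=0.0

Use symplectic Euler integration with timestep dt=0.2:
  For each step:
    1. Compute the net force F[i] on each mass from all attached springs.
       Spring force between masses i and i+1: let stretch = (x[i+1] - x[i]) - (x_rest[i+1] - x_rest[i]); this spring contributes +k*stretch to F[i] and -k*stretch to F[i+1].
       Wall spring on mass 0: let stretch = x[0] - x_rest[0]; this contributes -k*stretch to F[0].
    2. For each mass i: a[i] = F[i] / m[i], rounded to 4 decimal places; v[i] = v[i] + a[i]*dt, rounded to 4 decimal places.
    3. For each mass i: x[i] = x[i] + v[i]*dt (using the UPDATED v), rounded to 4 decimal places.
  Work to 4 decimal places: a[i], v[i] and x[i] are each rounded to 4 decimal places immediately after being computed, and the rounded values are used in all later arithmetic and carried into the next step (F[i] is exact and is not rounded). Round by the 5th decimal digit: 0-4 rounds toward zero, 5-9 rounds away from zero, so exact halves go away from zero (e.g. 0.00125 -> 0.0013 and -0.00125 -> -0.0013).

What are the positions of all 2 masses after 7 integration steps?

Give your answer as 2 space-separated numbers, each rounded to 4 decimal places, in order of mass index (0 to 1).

Answer: 6.3698 6.7311

Derivation:
Step 0: x=[2.0000 10.0000] v=[0.0000 0.0000]
Step 1: x=[2.4800 9.6800] v=[2.4000 -1.6000]
Step 2: x=[3.3376 9.1040] v=[4.2880 -2.8800]
Step 3: x=[4.3895 8.3867] v=[5.2595 -3.5866]
Step 4: x=[5.4100 7.6696] v=[5.1026 -3.5855]
Step 5: x=[6.1785 7.0917] v=[3.8424 -2.8893]
Step 6: x=[6.5258 6.7608] v=[1.7363 -1.6546]
Step 7: x=[6.3698 6.7311] v=[-0.7800 -0.1486]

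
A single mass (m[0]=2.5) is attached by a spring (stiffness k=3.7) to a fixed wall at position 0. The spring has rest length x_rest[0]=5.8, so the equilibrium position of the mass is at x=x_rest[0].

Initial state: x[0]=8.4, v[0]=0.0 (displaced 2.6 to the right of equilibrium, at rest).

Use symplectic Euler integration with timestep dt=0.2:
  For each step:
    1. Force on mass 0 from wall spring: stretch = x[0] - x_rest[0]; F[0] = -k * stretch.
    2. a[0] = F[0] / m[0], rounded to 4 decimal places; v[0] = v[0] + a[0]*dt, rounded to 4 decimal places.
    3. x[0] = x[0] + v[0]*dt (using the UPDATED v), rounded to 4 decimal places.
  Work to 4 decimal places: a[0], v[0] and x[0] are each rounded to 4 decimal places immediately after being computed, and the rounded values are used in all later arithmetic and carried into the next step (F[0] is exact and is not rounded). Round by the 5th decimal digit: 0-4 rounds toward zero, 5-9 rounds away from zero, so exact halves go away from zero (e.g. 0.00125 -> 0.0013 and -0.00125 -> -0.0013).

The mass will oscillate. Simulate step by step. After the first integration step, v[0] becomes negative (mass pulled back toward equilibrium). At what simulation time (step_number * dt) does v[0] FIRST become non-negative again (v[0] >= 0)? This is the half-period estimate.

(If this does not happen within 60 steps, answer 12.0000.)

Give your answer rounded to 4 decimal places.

Step 0: x=[8.4000] v=[0.0000]
Step 1: x=[8.2461] v=[-0.7696]
Step 2: x=[7.9474] v=[-1.4936]
Step 3: x=[7.5216] v=[-2.1292]
Step 4: x=[6.9938] v=[-2.6388]
Step 5: x=[6.3954] v=[-2.9922]
Step 6: x=[5.7617] v=[-3.1684]
Step 7: x=[5.1303] v=[-3.1571]
Step 8: x=[4.5385] v=[-2.9589]
Step 9: x=[4.0214] v=[-2.5855]
Step 10: x=[3.6096] v=[-2.0590]
Step 11: x=[3.3275] v=[-1.4106]
Step 12: x=[3.1918] v=[-0.6787]
Step 13: x=[3.2105] v=[0.0933]
First v>=0 after going negative at step 13, time=2.6000

Answer: 2.6000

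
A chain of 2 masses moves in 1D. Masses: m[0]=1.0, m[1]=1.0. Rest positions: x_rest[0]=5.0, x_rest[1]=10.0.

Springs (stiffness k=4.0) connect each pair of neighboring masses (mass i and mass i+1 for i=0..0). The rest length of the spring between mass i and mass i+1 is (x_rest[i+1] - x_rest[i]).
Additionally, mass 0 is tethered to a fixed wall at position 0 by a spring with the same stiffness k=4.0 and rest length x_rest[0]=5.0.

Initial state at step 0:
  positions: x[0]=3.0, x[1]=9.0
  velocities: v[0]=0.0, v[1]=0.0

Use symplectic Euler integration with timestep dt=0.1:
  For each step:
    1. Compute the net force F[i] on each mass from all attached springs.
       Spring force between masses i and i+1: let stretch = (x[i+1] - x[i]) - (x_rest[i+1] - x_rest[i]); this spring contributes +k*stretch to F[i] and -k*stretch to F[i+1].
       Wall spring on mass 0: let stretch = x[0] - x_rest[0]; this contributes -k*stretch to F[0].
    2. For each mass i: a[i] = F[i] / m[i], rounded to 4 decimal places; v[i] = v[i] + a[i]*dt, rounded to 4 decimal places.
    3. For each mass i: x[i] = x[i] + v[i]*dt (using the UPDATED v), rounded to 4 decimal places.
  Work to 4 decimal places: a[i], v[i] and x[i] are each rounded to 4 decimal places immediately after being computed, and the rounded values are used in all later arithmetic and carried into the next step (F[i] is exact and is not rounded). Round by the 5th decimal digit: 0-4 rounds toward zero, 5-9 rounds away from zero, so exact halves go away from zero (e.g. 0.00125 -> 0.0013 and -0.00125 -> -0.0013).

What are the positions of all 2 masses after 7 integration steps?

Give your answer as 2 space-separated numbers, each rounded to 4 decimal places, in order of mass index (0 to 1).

Answer: 5.1717 8.5504

Derivation:
Step 0: x=[3.0000 9.0000] v=[0.0000 0.0000]
Step 1: x=[3.1200 8.9600] v=[1.2000 -0.4000]
Step 2: x=[3.3488 8.8864] v=[2.2880 -0.7360]
Step 3: x=[3.6652 8.7913] v=[3.1635 -0.9510]
Step 4: x=[4.0400 8.6912] v=[3.7479 -1.0014]
Step 5: x=[4.4392 8.6050] v=[3.9924 -0.8619]
Step 6: x=[4.8275 8.5522] v=[3.8830 -0.5282]
Step 7: x=[5.1717 8.5504] v=[3.4419 -0.0181]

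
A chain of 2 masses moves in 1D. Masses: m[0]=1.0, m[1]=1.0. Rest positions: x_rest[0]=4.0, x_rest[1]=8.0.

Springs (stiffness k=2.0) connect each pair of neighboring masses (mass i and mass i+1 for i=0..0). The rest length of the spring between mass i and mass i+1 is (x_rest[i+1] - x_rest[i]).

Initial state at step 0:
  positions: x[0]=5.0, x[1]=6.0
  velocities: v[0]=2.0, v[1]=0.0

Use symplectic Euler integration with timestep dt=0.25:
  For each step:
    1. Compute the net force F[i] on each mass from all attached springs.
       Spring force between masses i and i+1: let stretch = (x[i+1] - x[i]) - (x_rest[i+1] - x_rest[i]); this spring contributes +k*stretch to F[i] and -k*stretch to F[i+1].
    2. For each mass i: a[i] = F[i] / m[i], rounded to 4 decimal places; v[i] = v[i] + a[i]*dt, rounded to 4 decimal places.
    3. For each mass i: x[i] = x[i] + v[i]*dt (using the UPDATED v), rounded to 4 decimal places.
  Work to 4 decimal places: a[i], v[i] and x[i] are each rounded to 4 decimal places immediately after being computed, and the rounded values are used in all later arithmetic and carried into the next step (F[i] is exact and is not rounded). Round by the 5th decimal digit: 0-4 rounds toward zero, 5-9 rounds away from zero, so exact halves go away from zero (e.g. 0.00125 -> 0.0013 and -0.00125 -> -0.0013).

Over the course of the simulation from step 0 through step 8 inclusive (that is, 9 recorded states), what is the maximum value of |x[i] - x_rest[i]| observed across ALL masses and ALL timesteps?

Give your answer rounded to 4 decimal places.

Answer: 2.6839

Derivation:
Step 0: x=[5.0000 6.0000] v=[2.0000 0.0000]
Step 1: x=[5.1250 6.3750] v=[0.5000 1.5000]
Step 2: x=[4.9063 7.0938] v=[-0.8750 2.8750]
Step 3: x=[4.4610 8.0391] v=[-1.7813 3.7813]
Step 4: x=[3.9629 9.0372] v=[-1.9923 3.9923]
Step 5: x=[3.5991 9.9010] v=[-1.4552 3.4552]
Step 6: x=[3.5230 10.4771] v=[-0.3043 2.3043]
Step 7: x=[3.8162 10.6839] v=[1.1728 0.8273]
Step 8: x=[4.4679 10.5323] v=[2.6067 -0.6066]
Max displacement = 2.6839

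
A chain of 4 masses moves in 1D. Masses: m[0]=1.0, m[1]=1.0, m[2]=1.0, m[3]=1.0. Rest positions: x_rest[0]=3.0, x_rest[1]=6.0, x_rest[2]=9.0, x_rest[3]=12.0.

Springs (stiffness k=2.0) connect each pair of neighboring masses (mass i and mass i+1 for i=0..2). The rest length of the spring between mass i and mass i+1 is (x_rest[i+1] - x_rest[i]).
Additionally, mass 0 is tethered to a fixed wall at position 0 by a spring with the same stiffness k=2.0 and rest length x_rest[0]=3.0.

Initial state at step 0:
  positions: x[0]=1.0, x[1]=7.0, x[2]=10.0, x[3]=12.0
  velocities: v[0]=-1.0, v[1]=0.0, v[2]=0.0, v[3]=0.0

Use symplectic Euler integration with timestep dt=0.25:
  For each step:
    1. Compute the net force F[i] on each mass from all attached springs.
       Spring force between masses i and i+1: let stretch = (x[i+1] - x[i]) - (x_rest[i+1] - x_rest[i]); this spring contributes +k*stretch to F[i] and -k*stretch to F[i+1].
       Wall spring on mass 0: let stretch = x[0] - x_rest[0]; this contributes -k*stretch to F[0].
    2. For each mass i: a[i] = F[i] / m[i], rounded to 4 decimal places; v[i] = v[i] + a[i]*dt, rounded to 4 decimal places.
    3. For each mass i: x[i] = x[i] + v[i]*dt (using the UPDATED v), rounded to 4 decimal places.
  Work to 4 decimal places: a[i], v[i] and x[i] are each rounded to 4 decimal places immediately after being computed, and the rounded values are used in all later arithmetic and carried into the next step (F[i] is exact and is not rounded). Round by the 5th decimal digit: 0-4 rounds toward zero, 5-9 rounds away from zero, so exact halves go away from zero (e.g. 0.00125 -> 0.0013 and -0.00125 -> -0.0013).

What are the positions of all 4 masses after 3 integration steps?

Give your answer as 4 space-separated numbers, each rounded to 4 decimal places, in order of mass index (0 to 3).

Answer: 3.2852 5.3574 9.2617 12.5977

Derivation:
Step 0: x=[1.0000 7.0000 10.0000 12.0000] v=[-1.0000 0.0000 0.0000 0.0000]
Step 1: x=[1.3750 6.6250 9.8750 12.1250] v=[1.5000 -1.5000 -0.5000 0.5000]
Step 2: x=[2.2344 6.0000 9.6250 12.3438] v=[3.4375 -2.5000 -1.0000 0.8750]
Step 3: x=[3.2852 5.3574 9.2617 12.5977] v=[4.2031 -2.5703 -1.4531 1.0156]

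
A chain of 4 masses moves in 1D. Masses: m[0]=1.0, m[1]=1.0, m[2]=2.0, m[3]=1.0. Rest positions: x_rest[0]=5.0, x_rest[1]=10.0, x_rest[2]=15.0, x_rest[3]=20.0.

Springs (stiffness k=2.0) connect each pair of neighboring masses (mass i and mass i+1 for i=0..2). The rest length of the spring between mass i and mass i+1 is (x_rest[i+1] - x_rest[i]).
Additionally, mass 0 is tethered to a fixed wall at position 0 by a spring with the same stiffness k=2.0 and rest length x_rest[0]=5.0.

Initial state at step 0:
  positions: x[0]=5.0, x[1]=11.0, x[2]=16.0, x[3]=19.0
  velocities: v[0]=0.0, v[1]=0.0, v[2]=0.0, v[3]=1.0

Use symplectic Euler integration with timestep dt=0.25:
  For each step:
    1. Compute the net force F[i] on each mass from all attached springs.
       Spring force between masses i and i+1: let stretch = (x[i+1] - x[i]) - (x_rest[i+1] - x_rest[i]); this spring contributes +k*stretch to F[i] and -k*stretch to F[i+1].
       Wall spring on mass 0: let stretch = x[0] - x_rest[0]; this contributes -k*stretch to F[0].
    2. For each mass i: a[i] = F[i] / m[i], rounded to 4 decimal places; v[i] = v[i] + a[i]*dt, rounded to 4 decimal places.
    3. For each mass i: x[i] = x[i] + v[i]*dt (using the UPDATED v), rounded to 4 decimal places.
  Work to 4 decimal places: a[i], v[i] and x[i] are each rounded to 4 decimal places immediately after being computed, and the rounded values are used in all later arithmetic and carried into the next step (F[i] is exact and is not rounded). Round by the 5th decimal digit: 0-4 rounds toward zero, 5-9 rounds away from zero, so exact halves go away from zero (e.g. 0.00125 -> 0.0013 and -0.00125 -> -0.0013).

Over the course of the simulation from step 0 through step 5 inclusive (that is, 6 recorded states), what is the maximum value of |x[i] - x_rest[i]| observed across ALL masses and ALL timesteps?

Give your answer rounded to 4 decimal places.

Step 0: x=[5.0000 11.0000 16.0000 19.0000] v=[0.0000 0.0000 0.0000 1.0000]
Step 1: x=[5.1250 10.8750 15.8750 19.5000] v=[0.5000 -0.5000 -0.5000 2.0000]
Step 2: x=[5.3281 10.6563 15.6641 20.1719] v=[0.8125 -0.8750 -0.8438 2.6875]
Step 3: x=[5.5313 10.3975 15.4219 20.9053] v=[0.8126 -1.0352 -0.9688 2.9336]
Step 4: x=[5.6513 10.1585 15.2084 21.5783] v=[0.4801 -0.9561 -0.8541 2.6919]
Step 5: x=[5.6283 9.9873 15.0774 22.0801] v=[-0.0920 -0.6848 -0.5241 2.0070]
Max displacement = 2.0801

Answer: 2.0801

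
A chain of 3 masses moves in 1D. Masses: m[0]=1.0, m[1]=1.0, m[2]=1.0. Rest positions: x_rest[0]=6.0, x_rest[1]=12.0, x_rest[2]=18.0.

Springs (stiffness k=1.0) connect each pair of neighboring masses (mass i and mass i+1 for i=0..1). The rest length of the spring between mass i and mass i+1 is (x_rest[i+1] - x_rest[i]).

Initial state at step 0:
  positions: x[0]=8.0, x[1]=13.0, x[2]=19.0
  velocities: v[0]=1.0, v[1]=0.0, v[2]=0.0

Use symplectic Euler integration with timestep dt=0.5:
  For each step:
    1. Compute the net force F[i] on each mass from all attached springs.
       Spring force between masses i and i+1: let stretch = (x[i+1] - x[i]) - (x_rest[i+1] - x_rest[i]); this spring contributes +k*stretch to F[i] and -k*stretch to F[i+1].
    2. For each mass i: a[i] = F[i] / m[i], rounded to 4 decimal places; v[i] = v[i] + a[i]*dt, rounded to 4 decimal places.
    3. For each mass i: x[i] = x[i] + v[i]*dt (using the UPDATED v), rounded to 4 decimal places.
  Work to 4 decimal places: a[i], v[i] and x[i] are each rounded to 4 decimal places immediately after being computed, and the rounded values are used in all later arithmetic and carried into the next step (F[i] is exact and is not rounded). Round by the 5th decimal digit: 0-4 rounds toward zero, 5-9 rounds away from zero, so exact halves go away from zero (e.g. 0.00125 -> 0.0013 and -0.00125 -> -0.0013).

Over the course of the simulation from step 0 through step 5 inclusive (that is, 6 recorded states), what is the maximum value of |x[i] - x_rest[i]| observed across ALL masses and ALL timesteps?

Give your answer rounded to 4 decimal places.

Answer: 2.3243

Derivation:
Step 0: x=[8.0000 13.0000 19.0000] v=[1.0000 0.0000 0.0000]
Step 1: x=[8.2500 13.2500 19.0000] v=[0.5000 0.5000 0.0000]
Step 2: x=[8.2500 13.6875 19.0625] v=[0.0000 0.8750 0.1250]
Step 3: x=[8.1094 14.1094 19.2813] v=[-0.2813 0.8438 0.4375]
Step 4: x=[7.9688 14.3243 19.7071] v=[-0.2813 0.4298 0.8516]
Step 5: x=[7.9170 14.2960 20.2872] v=[-0.1036 -0.0566 1.1602]
Max displacement = 2.3243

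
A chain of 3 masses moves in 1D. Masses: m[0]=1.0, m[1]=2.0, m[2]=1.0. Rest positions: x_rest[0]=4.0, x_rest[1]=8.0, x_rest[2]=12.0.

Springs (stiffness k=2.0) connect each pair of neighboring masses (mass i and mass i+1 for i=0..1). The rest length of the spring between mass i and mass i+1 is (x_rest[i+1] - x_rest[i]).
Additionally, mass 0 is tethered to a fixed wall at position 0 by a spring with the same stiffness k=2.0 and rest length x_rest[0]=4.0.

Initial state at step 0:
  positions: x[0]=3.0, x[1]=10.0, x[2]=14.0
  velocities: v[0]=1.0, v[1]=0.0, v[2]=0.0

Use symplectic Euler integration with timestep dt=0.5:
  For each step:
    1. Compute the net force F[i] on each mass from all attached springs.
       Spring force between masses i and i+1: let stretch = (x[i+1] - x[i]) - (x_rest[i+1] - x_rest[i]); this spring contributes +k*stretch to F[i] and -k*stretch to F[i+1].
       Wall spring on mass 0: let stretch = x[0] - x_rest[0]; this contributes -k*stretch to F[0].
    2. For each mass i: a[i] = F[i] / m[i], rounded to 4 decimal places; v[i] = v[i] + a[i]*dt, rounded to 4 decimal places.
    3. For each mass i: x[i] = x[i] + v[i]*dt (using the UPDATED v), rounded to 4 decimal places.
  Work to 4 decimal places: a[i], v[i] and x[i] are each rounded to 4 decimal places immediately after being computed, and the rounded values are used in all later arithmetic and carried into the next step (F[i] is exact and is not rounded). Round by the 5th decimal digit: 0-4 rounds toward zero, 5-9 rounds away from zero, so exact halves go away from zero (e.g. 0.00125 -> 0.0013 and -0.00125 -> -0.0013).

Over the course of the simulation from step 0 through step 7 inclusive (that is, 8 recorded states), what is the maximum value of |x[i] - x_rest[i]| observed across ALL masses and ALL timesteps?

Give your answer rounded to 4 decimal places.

Answer: 3.1250

Derivation:
Step 0: x=[3.0000 10.0000 14.0000] v=[1.0000 0.0000 0.0000]
Step 1: x=[5.5000 9.2500 14.0000] v=[5.0000 -1.5000 0.0000]
Step 2: x=[7.1250 8.7500 13.6250] v=[3.2500 -1.0000 -0.7500]
Step 3: x=[6.0000 9.0625 12.8125] v=[-2.2500 0.6250 -1.6250]
Step 4: x=[3.4063 9.5469 12.1250] v=[-5.1875 0.9688 -1.3750]
Step 5: x=[2.1797 9.1407 12.1485] v=[-2.4532 -0.8125 0.0469]
Step 6: x=[3.3438 7.7462 12.6681] v=[2.3281 -2.7891 1.0391]
Step 7: x=[5.0372 6.4815 12.7267] v=[3.3867 -2.5294 0.1172]
Max displacement = 3.1250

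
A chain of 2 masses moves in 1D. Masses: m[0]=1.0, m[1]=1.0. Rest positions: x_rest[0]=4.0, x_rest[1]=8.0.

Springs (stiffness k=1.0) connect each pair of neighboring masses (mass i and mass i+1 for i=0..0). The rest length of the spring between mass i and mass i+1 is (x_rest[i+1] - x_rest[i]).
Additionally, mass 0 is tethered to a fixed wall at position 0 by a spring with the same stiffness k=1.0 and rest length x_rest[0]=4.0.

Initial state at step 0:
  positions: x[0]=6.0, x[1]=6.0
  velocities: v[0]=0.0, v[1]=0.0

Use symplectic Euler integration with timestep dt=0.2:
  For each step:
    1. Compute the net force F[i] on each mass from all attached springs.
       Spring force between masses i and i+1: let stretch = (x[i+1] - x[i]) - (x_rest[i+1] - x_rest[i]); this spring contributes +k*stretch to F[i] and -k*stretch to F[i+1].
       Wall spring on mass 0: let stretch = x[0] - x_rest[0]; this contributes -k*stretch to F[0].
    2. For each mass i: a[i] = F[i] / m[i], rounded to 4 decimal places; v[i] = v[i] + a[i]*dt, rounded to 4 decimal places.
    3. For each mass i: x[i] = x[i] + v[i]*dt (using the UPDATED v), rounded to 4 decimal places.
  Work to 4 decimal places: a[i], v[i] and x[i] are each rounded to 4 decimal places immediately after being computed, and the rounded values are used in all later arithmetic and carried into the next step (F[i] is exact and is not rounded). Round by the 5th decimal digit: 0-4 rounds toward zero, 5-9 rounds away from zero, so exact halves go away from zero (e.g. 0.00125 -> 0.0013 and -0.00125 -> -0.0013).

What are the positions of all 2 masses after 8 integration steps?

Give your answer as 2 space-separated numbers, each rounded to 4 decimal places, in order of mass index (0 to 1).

Step 0: x=[6.0000 6.0000] v=[0.0000 0.0000]
Step 1: x=[5.7600 6.1600] v=[-1.2000 0.8000]
Step 2: x=[5.3056 6.4640] v=[-2.2720 1.5200]
Step 3: x=[4.6853 6.8817] v=[-3.1014 2.0883]
Step 4: x=[3.9655 7.3715] v=[-3.5992 2.4490]
Step 5: x=[3.2233 7.8851] v=[-3.7111 2.5678]
Step 6: x=[2.5386 8.3722] v=[-3.4234 2.4354]
Step 7: x=[1.9857 8.7859] v=[-2.7644 2.0687]
Step 8: x=[1.6254 9.0876] v=[-1.8015 1.5087]

Answer: 1.6254 9.0876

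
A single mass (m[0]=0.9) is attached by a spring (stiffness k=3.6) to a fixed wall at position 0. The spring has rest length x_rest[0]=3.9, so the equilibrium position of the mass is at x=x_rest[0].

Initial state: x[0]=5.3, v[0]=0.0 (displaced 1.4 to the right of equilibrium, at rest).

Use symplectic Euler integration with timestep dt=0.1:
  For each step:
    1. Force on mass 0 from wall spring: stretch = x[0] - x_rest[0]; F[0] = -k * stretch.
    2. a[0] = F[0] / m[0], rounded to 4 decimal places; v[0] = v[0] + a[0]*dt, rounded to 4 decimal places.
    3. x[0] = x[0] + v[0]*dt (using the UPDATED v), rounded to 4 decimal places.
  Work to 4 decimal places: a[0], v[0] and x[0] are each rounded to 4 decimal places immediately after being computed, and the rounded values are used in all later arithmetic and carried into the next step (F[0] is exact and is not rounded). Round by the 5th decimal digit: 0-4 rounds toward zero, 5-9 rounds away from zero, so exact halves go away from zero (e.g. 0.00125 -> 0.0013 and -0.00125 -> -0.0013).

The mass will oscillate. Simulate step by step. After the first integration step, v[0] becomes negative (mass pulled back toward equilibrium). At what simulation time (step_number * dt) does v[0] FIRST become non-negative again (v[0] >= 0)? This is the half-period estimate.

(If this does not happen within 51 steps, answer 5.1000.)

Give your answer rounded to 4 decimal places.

Answer: 1.6000

Derivation:
Step 0: x=[5.3000] v=[0.0000]
Step 1: x=[5.2440] v=[-0.5600]
Step 2: x=[5.1342] v=[-1.0976]
Step 3: x=[4.9751] v=[-1.5913]
Step 4: x=[4.7730] v=[-2.0213]
Step 5: x=[4.5360] v=[-2.3705]
Step 6: x=[4.2735] v=[-2.6249]
Step 7: x=[3.9961] v=[-2.7743]
Step 8: x=[3.7148] v=[-2.8127]
Step 9: x=[3.4409] v=[-2.7386]
Step 10: x=[3.1854] v=[-2.5550]
Step 11: x=[2.9585] v=[-2.2692]
Step 12: x=[2.7692] v=[-1.8926]
Step 13: x=[2.6252] v=[-1.4403]
Step 14: x=[2.5322] v=[-0.9304]
Step 15: x=[2.4939] v=[-0.3833]
Step 16: x=[2.5118] v=[0.1791]
First v>=0 after going negative at step 16, time=1.6000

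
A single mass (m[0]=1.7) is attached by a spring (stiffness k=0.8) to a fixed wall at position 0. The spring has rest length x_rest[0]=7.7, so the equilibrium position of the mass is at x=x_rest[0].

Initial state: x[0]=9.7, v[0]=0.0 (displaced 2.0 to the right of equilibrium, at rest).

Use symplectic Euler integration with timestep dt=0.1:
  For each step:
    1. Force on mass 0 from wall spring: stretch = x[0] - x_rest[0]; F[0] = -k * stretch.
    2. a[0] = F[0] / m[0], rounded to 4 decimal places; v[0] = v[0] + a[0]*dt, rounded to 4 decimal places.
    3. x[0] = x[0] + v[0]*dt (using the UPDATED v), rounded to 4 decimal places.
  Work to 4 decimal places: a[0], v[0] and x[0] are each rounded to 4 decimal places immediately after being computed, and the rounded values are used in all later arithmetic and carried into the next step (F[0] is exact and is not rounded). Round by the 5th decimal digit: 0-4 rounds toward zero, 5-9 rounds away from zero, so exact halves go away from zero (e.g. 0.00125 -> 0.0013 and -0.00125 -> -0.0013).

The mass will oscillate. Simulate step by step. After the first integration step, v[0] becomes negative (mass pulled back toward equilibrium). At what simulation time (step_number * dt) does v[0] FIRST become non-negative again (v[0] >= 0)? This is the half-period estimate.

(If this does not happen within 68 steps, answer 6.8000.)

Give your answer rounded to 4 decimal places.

Answer: 4.6000

Derivation:
Step 0: x=[9.7000] v=[0.0000]
Step 1: x=[9.6906] v=[-0.0941]
Step 2: x=[9.6718] v=[-0.1878]
Step 3: x=[9.6437] v=[-0.2806]
Step 4: x=[9.6065] v=[-0.3721]
Step 5: x=[9.5603] v=[-0.4618]
Step 6: x=[9.5054] v=[-0.5493]
Step 7: x=[9.4420] v=[-0.6343]
Step 8: x=[9.3704] v=[-0.7163]
Step 9: x=[9.2909] v=[-0.7949]
Step 10: x=[9.2039] v=[-0.8698]
Step 11: x=[9.1098] v=[-0.9406]
Step 12: x=[9.0091] v=[-1.0069]
Step 13: x=[8.9023] v=[-1.0685]
Step 14: x=[8.7898] v=[-1.1251]
Step 15: x=[8.6722] v=[-1.1764]
Step 16: x=[8.5500] v=[-1.2222]
Step 17: x=[8.4238] v=[-1.2622]
Step 18: x=[8.2942] v=[-1.2963]
Step 19: x=[8.1618] v=[-1.3243]
Step 20: x=[8.0272] v=[-1.3460]
Step 21: x=[7.8911] v=[-1.3614]
Step 22: x=[7.7541] v=[-1.3704]
Step 23: x=[7.6168] v=[-1.3730]
Step 24: x=[7.4799] v=[-1.3691]
Step 25: x=[7.3440] v=[-1.3587]
Step 26: x=[7.2098] v=[-1.3420]
Step 27: x=[7.0779] v=[-1.3189]
Step 28: x=[6.9489] v=[-1.2896]
Step 29: x=[6.8235] v=[-1.2543]
Step 30: x=[6.7022] v=[-1.2131]
Step 31: x=[6.5856] v=[-1.1661]
Step 32: x=[6.4742] v=[-1.1137]
Step 33: x=[6.3686] v=[-1.0560]
Step 34: x=[6.2693] v=[-0.9934]
Step 35: x=[6.1767] v=[-0.9261]
Step 36: x=[6.0913] v=[-0.8544]
Step 37: x=[6.0134] v=[-0.7787]
Step 38: x=[5.9435] v=[-0.6993]
Step 39: x=[5.8818] v=[-0.6166]
Step 40: x=[5.8287] v=[-0.5310]
Step 41: x=[5.7844] v=[-0.4429]
Step 42: x=[5.7491] v=[-0.3528]
Step 43: x=[5.7230] v=[-0.2610]
Step 44: x=[5.7062] v=[-0.1680]
Step 45: x=[5.6988] v=[-0.0742]
Step 46: x=[5.7008] v=[0.0200]
First v>=0 after going negative at step 46, time=4.6000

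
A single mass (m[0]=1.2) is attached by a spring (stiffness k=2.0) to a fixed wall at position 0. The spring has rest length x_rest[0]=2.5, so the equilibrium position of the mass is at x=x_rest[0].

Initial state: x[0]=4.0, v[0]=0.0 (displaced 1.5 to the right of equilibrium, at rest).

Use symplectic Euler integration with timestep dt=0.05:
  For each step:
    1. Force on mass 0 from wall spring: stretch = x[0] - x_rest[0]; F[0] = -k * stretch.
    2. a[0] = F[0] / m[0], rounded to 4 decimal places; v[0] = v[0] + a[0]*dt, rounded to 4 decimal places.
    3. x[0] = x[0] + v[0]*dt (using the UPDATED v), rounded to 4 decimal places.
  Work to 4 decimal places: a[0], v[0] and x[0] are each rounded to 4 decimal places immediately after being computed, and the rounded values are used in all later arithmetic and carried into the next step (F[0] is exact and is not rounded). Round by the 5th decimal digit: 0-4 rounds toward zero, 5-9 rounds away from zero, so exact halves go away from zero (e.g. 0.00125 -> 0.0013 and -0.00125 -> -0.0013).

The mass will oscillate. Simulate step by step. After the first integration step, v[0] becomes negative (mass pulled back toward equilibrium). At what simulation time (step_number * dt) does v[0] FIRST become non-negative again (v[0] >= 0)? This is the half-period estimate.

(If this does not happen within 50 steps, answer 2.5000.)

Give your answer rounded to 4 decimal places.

Step 0: x=[4.0000] v=[0.0000]
Step 1: x=[3.9938] v=[-0.1250]
Step 2: x=[3.9813] v=[-0.2495]
Step 3: x=[3.9627] v=[-0.3729]
Step 4: x=[3.9380] v=[-0.4948]
Step 5: x=[3.9073] v=[-0.6146]
Step 6: x=[3.8707] v=[-0.7319]
Step 7: x=[3.8284] v=[-0.8461]
Step 8: x=[3.7806] v=[-0.9568]
Step 9: x=[3.7274] v=[-1.0635]
Step 10: x=[3.6691] v=[-1.1658]
Step 11: x=[3.6059] v=[-1.2632]
Step 12: x=[3.5381] v=[-1.3554]
Step 13: x=[3.4660] v=[-1.4419]
Step 14: x=[3.3899] v=[-1.5224]
Step 15: x=[3.3101] v=[-1.5966]
Step 16: x=[3.2269] v=[-1.6641]
Step 17: x=[3.1407] v=[-1.7247]
Step 18: x=[3.0518] v=[-1.7781]
Step 19: x=[2.9606] v=[-1.8241]
Step 20: x=[2.8675] v=[-1.8625]
Step 21: x=[2.7728] v=[-1.8931]
Step 22: x=[2.6770] v=[-1.9158]
Step 23: x=[2.5805] v=[-1.9306]
Step 24: x=[2.4836] v=[-1.9373]
Step 25: x=[2.3868] v=[-1.9359]
Step 26: x=[2.2905] v=[-1.9265]
Step 27: x=[2.1951] v=[-1.9090]
Step 28: x=[2.1009] v=[-1.8836]
Step 29: x=[2.0084] v=[-1.8503]
Step 30: x=[1.9179] v=[-1.8093]
Step 31: x=[1.8299] v=[-1.7608]
Step 32: x=[1.7447] v=[-1.7050]
Step 33: x=[1.6626] v=[-1.6421]
Step 34: x=[1.5840] v=[-1.5723]
Step 35: x=[1.5092] v=[-1.4960]
Step 36: x=[1.4385] v=[-1.4134]
Step 37: x=[1.3723] v=[-1.3249]
Step 38: x=[1.3108] v=[-1.2309]
Step 39: x=[1.2542] v=[-1.1318]
Step 40: x=[1.2028] v=[-1.0280]
Step 41: x=[1.1568] v=[-0.9199]
Step 42: x=[1.1164] v=[-0.8080]
Step 43: x=[1.0818] v=[-0.6927]
Step 44: x=[1.0531] v=[-0.5745]
Step 45: x=[1.0304] v=[-0.4539]
Step 46: x=[1.0138] v=[-0.3314]
Step 47: x=[1.0034] v=[-0.2076]
Step 48: x=[0.9993] v=[-0.0829]
Step 49: x=[1.0014] v=[0.0422]
First v>=0 after going negative at step 49, time=2.4500

Answer: 2.4500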